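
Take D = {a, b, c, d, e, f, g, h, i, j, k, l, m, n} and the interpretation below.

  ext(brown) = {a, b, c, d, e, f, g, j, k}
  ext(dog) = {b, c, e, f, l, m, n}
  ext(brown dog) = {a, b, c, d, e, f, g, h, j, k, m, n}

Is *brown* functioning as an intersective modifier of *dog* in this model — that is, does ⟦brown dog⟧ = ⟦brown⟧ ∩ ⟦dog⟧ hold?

no

⟦brown⟧ ∩ ⟦dog⟧ = {a, b, c, d, e, f, g, j, k} ∩ {b, c, e, f, l, m, n} = {b, c, e, f}
Observed ⟦brown dog⟧ = {a, b, c, d, e, f, g, h, j, k, m, n}.
These differ, so the modifier is not intersective in this model.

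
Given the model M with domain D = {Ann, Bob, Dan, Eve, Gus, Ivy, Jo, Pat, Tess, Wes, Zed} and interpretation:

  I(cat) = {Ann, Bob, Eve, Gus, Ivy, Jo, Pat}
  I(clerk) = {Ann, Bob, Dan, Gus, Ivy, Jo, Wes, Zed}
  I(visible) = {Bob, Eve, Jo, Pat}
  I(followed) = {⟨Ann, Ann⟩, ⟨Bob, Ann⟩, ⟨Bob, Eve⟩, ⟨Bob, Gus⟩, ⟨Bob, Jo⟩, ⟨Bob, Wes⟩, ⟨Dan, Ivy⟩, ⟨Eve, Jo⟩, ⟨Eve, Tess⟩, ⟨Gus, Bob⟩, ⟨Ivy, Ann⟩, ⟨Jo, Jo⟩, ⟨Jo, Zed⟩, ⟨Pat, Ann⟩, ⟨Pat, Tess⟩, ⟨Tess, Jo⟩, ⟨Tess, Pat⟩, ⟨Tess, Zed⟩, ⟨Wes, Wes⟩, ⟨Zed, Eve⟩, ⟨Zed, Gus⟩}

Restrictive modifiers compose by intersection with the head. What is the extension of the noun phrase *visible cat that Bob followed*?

{Eve, Jo}

⟦that Bob followed⟧ = {x : ⟨Bob, x⟩ ∈ ⟦followed⟧} = {Ann, Eve, Gus, Jo, Wes}
⟦cat⟧ = {Ann, Bob, Eve, Gus, Ivy, Jo, Pat}
… ∩ ⟦that Bob followed⟧ = {Ann, Bob, Eve, Gus, Ivy, Jo, Pat} ∩ {Ann, Eve, Gus, Jo, Wes} = {Ann, Eve, Gus, Jo}
… ∩ ⟦visible⟧ = {Ann, Eve, Gus, Jo} ∩ {Bob, Eve, Jo, Pat} = {Eve, Jo}
So ⟦visible cat that Bob followed⟧ = {Eve, Jo}.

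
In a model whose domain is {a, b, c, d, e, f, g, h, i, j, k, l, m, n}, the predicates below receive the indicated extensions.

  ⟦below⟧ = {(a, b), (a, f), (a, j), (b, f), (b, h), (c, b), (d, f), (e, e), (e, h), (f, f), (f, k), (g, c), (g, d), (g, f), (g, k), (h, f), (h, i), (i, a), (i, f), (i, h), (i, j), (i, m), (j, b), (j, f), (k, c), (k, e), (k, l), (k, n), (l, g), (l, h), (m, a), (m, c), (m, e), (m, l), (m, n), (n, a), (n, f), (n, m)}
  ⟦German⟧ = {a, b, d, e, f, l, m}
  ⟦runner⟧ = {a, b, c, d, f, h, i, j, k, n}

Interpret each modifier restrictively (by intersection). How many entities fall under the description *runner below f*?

8

⟦below f⟧ = {x : ⟨x, f⟩ ∈ ⟦below⟧} = {a, b, d, f, g, h, i, j, n}
⟦runner⟧ = {a, b, c, d, f, h, i, j, k, n}
… ∩ ⟦below f⟧ = {a, b, c, d, f, h, i, j, k, n} ∩ {a, b, d, f, g, h, i, j, n} = {a, b, d, f, h, i, j, n}
⟦runner below f⟧ = {a, b, d, f, h, i, j, n}, so the cardinality is 8.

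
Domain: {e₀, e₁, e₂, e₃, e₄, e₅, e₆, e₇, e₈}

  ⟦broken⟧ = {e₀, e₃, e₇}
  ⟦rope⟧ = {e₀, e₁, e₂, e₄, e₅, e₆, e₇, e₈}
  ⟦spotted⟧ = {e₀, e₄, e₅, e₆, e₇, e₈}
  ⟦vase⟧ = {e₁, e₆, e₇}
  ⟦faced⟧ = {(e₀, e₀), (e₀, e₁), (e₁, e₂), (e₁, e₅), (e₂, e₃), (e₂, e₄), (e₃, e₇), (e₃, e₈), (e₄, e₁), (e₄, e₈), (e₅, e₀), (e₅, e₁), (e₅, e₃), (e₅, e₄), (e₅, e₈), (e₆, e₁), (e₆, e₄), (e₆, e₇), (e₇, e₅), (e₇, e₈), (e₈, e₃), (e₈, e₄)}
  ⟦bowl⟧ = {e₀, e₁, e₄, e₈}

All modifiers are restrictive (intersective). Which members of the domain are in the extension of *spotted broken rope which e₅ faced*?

⟦which e₅ faced⟧ = {x : ⟨e₅, x⟩ ∈ ⟦faced⟧} = {e₀, e₁, e₃, e₄, e₈}
⟦rope⟧ = {e₀, e₁, e₂, e₄, e₅, e₆, e₇, e₈}
… ∩ ⟦which e₅ faced⟧ = {e₀, e₁, e₂, e₄, e₅, e₆, e₇, e₈} ∩ {e₀, e₁, e₃, e₄, e₈} = {e₀, e₁, e₄, e₈}
… ∩ ⟦spotted⟧ = {e₀, e₁, e₄, e₈} ∩ {e₀, e₄, e₅, e₆, e₇, e₈} = {e₀, e₄, e₈}
… ∩ ⟦broken⟧ = {e₀, e₄, e₈} ∩ {e₀, e₃, e₇} = {e₀}
So ⟦spotted broken rope which e₅ faced⟧ = {e₀}.

{e₀}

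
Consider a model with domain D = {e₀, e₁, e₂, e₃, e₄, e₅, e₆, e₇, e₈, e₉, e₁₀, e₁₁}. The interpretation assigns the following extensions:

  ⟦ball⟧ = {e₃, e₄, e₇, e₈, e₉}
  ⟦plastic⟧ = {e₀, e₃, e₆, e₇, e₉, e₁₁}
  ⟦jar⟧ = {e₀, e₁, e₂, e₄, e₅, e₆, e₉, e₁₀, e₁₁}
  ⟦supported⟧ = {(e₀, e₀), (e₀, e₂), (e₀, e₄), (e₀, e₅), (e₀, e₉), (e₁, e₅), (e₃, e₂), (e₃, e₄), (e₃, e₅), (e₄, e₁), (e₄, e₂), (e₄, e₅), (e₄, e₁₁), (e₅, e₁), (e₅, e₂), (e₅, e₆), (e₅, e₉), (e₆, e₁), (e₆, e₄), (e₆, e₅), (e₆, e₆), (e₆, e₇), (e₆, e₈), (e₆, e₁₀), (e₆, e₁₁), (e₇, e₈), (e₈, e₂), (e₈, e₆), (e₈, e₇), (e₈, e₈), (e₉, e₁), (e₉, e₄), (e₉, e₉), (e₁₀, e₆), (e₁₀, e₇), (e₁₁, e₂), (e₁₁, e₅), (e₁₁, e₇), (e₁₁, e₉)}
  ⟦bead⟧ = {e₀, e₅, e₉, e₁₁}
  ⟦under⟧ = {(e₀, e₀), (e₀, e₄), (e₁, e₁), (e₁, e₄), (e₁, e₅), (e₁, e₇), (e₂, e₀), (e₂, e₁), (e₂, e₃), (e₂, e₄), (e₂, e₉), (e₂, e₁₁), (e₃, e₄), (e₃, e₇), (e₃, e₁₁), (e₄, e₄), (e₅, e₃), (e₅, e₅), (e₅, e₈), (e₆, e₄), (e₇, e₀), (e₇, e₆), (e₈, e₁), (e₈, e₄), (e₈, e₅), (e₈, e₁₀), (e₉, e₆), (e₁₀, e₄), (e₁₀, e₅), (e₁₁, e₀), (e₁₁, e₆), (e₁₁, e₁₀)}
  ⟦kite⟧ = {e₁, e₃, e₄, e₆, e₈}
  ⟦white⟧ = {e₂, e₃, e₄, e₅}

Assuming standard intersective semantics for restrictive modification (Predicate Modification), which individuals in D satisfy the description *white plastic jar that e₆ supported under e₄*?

∅

⟦that e₆ supported⟧ = {x : ⟨e₆, x⟩ ∈ ⟦supported⟧} = {e₁, e₄, e₅, e₆, e₇, e₈, e₁₀, e₁₁}
⟦under e₄⟧ = {x : ⟨x, e₄⟩ ∈ ⟦under⟧} = {e₀, e₁, e₂, e₃, e₄, e₆, e₈, e₁₀}
⟦jar⟧ = {e₀, e₁, e₂, e₄, e₅, e₆, e₉, e₁₀, e₁₁}
… ∩ ⟦that e₆ supported⟧ = {e₀, e₁, e₂, e₄, e₅, e₆, e₉, e₁₀, e₁₁} ∩ {e₁, e₄, e₅, e₆, e₇, e₈, e₁₀, e₁₁} = {e₁, e₄, e₅, e₆, e₁₀, e₁₁}
… ∩ ⟦under e₄⟧ = {e₁, e₄, e₅, e₆, e₁₀, e₁₁} ∩ {e₀, e₁, e₂, e₃, e₄, e₆, e₈, e₁₀} = {e₁, e₄, e₆, e₁₀}
… ∩ ⟦white⟧ = {e₁, e₄, e₆, e₁₀} ∩ {e₂, e₃, e₄, e₅} = {e₄}
… ∩ ⟦plastic⟧ = {e₄} ∩ {e₀, e₃, e₆, e₇, e₉, e₁₁} = ∅
So ⟦white plastic jar that e₆ supported under e₄⟧ = ∅.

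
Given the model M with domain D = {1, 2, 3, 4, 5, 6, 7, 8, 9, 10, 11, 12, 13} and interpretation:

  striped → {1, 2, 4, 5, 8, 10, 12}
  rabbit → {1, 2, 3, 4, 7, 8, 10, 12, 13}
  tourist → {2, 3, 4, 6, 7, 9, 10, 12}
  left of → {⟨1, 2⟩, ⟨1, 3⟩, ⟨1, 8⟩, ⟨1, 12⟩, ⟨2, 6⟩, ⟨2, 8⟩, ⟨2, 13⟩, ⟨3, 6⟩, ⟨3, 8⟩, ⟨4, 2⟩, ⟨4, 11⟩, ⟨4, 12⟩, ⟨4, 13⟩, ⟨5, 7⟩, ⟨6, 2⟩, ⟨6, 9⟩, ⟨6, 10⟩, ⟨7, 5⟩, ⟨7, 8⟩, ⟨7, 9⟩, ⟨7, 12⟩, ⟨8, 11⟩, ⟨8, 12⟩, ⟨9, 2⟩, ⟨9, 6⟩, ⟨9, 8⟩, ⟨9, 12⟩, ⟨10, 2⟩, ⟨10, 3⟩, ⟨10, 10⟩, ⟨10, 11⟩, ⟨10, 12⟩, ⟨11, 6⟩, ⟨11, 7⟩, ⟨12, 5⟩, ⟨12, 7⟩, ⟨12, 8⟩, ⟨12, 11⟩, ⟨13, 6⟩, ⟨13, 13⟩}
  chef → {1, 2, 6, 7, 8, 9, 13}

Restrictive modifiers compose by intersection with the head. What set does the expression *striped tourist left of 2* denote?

⟦left of 2⟧ = {x : ⟨x, 2⟩ ∈ ⟦left of⟧} = {1, 4, 6, 9, 10}
⟦tourist⟧ = {2, 3, 4, 6, 7, 9, 10, 12}
… ∩ ⟦left of 2⟧ = {2, 3, 4, 6, 7, 9, 10, 12} ∩ {1, 4, 6, 9, 10} = {4, 6, 9, 10}
… ∩ ⟦striped⟧ = {4, 6, 9, 10} ∩ {1, 2, 4, 5, 8, 10, 12} = {4, 10}
So ⟦striped tourist left of 2⟧ = {4, 10}.

{4, 10}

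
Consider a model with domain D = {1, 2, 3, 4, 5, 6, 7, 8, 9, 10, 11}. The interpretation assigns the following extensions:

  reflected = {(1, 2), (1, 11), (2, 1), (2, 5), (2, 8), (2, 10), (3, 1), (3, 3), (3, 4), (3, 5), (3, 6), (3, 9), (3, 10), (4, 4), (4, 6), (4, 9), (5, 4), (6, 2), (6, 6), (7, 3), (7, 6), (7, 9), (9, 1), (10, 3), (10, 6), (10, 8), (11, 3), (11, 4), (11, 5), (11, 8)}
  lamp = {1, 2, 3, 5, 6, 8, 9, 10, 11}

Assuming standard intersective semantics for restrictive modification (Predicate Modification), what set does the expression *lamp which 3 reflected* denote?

⟦which 3 reflected⟧ = {x : ⟨3, x⟩ ∈ ⟦reflected⟧} = {1, 3, 4, 5, 6, 9, 10}
⟦lamp⟧ = {1, 2, 3, 5, 6, 8, 9, 10, 11}
… ∩ ⟦which 3 reflected⟧ = {1, 2, 3, 5, 6, 8, 9, 10, 11} ∩ {1, 3, 4, 5, 6, 9, 10} = {1, 3, 5, 6, 9, 10}
So ⟦lamp which 3 reflected⟧ = {1, 3, 5, 6, 9, 10}.

{1, 3, 5, 6, 9, 10}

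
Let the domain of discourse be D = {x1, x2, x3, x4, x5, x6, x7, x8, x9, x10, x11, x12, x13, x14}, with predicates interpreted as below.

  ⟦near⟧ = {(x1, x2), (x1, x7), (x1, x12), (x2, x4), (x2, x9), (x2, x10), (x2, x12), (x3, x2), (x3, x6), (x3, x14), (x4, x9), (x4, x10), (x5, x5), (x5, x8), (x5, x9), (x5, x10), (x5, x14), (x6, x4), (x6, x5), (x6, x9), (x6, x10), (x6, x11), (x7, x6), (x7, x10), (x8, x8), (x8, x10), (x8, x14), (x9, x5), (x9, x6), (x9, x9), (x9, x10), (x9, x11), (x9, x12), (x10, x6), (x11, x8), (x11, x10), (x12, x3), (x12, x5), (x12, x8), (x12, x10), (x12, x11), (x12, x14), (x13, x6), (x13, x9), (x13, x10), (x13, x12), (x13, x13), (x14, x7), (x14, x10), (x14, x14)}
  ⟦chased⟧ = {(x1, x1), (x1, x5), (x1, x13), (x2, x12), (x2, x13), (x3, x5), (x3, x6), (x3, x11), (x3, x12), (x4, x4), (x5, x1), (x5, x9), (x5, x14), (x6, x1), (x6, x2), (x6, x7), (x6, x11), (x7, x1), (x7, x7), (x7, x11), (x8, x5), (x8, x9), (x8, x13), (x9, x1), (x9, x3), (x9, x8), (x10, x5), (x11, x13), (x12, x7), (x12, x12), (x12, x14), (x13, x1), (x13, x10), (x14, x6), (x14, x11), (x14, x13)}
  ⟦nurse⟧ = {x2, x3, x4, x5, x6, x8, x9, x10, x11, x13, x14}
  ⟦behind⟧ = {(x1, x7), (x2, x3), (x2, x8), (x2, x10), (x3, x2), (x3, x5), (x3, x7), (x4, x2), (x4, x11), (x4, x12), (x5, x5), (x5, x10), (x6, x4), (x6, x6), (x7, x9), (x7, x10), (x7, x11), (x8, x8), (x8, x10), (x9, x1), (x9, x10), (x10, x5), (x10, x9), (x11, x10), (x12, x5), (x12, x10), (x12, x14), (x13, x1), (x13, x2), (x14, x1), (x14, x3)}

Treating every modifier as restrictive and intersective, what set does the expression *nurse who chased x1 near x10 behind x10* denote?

⟦who chased x1⟧ = {x : ⟨x, x1⟩ ∈ ⟦chased⟧} = {x1, x5, x6, x7, x9, x13}
⟦near x10⟧ = {x : ⟨x, x10⟩ ∈ ⟦near⟧} = {x2, x4, x5, x6, x7, x8, x9, x11, x12, x13, x14}
⟦behind x10⟧ = {x : ⟨x, x10⟩ ∈ ⟦behind⟧} = {x2, x5, x7, x8, x9, x11, x12}
⟦nurse⟧ = {x2, x3, x4, x5, x6, x8, x9, x10, x11, x13, x14}
… ∩ ⟦who chased x1⟧ = {x2, x3, x4, x5, x6, x8, x9, x10, x11, x13, x14} ∩ {x1, x5, x6, x7, x9, x13} = {x5, x6, x9, x13}
… ∩ ⟦near x10⟧ = {x5, x6, x9, x13} ∩ {x2, x4, x5, x6, x7, x8, x9, x11, x12, x13, x14} = {x5, x6, x9, x13}
… ∩ ⟦behind x10⟧ = {x5, x6, x9, x13} ∩ {x2, x5, x7, x8, x9, x11, x12} = {x5, x9}
So ⟦nurse who chased x1 near x10 behind x10⟧ = {x5, x9}.

{x5, x9}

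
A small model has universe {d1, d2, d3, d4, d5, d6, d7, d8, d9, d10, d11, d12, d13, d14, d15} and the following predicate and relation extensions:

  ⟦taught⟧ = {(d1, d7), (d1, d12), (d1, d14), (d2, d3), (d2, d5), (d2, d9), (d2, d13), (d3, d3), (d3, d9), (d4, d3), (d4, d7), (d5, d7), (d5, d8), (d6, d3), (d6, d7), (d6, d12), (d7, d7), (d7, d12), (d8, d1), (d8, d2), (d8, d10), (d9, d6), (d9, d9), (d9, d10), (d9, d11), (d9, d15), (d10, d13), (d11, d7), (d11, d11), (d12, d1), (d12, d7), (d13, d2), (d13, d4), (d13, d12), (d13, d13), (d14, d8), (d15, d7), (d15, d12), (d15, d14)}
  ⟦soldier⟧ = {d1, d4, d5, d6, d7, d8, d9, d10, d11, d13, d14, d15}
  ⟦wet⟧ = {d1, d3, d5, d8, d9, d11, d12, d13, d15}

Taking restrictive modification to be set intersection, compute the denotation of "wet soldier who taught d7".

{d1, d5, d11, d15}

⟦who taught d7⟧ = {x : ⟨x, d7⟩ ∈ ⟦taught⟧} = {d1, d4, d5, d6, d7, d11, d12, d15}
⟦soldier⟧ = {d1, d4, d5, d6, d7, d8, d9, d10, d11, d13, d14, d15}
… ∩ ⟦who taught d7⟧ = {d1, d4, d5, d6, d7, d8, d9, d10, d11, d13, d14, d15} ∩ {d1, d4, d5, d6, d7, d11, d12, d15} = {d1, d4, d5, d6, d7, d11, d15}
… ∩ ⟦wet⟧ = {d1, d4, d5, d6, d7, d11, d15} ∩ {d1, d3, d5, d8, d9, d11, d12, d13, d15} = {d1, d5, d11, d15}
So ⟦wet soldier who taught d7⟧ = {d1, d5, d11, d15}.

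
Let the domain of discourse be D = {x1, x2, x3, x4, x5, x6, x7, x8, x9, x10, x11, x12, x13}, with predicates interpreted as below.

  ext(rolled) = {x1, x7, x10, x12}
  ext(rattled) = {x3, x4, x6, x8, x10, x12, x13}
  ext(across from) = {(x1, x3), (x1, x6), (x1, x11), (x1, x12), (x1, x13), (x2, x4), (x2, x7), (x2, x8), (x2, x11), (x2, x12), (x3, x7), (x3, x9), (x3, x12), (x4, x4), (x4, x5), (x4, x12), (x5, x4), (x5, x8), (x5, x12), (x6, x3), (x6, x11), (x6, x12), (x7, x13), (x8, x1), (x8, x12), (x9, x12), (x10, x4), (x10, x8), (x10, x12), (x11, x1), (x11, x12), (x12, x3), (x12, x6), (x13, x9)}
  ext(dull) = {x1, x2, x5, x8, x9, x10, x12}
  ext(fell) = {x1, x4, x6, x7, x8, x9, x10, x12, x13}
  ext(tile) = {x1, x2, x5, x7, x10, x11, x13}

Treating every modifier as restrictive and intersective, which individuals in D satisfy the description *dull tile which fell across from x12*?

⟦which fell⟧ = ⟦fell⟧ = {x1, x4, x6, x7, x8, x9, x10, x12, x13}
⟦across from x12⟧ = {x : ⟨x, x12⟩ ∈ ⟦across from⟧} = {x1, x2, x3, x4, x5, x6, x8, x9, x10, x11}
⟦tile⟧ = {x1, x2, x5, x7, x10, x11, x13}
… ∩ ⟦which fell⟧ = {x1, x2, x5, x7, x10, x11, x13} ∩ {x1, x4, x6, x7, x8, x9, x10, x12, x13} = {x1, x7, x10, x13}
… ∩ ⟦across from x12⟧ = {x1, x7, x10, x13} ∩ {x1, x2, x3, x4, x5, x6, x8, x9, x10, x11} = {x1, x10}
… ∩ ⟦dull⟧ = {x1, x10} ∩ {x1, x2, x5, x8, x9, x10, x12} = {x1, x10}
So ⟦dull tile which fell across from x12⟧ = {x1, x10}.

{x1, x10}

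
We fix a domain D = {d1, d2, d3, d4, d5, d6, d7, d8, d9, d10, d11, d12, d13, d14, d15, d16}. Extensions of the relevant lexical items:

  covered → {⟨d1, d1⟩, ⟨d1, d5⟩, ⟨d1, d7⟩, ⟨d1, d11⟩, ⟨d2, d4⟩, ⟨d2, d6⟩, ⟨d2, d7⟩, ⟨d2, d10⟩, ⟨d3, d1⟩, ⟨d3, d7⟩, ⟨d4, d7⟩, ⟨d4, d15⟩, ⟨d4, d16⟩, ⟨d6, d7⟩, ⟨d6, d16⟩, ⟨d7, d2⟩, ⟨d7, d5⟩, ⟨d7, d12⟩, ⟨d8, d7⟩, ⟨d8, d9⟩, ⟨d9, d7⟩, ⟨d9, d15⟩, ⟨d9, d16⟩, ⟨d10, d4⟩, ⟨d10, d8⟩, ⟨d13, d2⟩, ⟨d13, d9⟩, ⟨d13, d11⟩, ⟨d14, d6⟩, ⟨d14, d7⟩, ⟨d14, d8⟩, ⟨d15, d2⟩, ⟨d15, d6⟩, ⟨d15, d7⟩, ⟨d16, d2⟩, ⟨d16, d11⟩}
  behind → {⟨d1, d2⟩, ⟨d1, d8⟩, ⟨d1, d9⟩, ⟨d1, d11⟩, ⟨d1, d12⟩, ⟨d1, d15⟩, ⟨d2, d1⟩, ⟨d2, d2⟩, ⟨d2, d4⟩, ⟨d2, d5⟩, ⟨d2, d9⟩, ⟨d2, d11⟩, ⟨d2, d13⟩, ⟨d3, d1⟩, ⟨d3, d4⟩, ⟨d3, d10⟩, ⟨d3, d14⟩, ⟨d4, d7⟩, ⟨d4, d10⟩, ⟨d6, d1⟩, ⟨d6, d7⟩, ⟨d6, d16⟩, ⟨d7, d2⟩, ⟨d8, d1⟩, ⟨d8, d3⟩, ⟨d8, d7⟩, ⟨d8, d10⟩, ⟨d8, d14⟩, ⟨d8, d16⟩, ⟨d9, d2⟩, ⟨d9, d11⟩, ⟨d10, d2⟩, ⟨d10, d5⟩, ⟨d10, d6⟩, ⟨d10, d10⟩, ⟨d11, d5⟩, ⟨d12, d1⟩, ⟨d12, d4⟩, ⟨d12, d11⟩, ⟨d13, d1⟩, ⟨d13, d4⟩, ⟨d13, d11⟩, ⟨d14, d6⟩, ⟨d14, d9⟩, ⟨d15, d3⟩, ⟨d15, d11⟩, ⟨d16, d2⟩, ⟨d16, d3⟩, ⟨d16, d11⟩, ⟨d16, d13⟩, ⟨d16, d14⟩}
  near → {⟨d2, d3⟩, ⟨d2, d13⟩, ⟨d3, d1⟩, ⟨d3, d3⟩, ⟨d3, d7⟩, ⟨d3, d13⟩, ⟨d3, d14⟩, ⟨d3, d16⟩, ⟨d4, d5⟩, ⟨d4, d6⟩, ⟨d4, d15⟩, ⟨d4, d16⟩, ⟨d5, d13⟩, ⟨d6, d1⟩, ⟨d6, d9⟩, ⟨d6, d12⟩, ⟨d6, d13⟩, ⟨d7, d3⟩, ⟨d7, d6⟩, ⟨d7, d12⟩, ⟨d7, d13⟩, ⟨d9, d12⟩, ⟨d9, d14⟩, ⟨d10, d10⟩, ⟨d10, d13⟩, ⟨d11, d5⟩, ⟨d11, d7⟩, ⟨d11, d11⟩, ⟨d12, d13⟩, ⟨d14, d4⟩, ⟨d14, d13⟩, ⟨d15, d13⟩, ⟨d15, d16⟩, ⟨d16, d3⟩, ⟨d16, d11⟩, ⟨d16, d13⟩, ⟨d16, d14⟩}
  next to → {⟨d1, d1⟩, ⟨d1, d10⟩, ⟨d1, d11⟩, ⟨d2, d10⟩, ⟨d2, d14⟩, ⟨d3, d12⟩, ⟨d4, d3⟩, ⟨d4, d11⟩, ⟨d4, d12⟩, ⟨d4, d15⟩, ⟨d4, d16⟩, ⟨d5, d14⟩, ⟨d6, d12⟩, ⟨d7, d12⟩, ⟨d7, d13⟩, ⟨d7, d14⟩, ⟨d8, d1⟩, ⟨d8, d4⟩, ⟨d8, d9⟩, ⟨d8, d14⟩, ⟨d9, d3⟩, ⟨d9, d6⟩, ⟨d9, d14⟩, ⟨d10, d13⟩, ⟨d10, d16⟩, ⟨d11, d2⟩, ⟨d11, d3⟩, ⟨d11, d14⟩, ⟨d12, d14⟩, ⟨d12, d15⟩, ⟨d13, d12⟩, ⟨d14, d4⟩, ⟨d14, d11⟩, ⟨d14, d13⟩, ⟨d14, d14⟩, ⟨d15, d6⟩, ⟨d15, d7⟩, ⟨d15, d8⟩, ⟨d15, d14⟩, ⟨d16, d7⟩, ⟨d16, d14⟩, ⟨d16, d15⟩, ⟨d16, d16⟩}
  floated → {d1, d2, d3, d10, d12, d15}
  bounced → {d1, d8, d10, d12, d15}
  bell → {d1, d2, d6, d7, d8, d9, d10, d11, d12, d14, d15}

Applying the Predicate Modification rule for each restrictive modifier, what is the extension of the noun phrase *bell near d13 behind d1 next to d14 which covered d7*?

⟦near d13⟧ = {x : ⟨x, d13⟩ ∈ ⟦near⟧} = {d2, d3, d5, d6, d7, d10, d12, d14, d15, d16}
⟦behind d1⟧ = {x : ⟨x, d1⟩ ∈ ⟦behind⟧} = {d2, d3, d6, d8, d12, d13}
⟦next to d14⟧ = {x : ⟨x, d14⟩ ∈ ⟦next to⟧} = {d2, d5, d7, d8, d9, d11, d12, d14, d15, d16}
⟦which covered d7⟧ = {x : ⟨x, d7⟩ ∈ ⟦covered⟧} = {d1, d2, d3, d4, d6, d8, d9, d14, d15}
⟦bell⟧ = {d1, d2, d6, d7, d8, d9, d10, d11, d12, d14, d15}
… ∩ ⟦near d13⟧ = {d1, d2, d6, d7, d8, d9, d10, d11, d12, d14, d15} ∩ {d2, d3, d5, d6, d7, d10, d12, d14, d15, d16} = {d2, d6, d7, d10, d12, d14, d15}
… ∩ ⟦behind d1⟧ = {d2, d6, d7, d10, d12, d14, d15} ∩ {d2, d3, d6, d8, d12, d13} = {d2, d6, d12}
… ∩ ⟦next to d14⟧ = {d2, d6, d12} ∩ {d2, d5, d7, d8, d9, d11, d12, d14, d15, d16} = {d2, d12}
… ∩ ⟦which covered d7⟧ = {d2, d12} ∩ {d1, d2, d3, d4, d6, d8, d9, d14, d15} = {d2}
So ⟦bell near d13 behind d1 next to d14 which covered d7⟧ = {d2}.

{d2}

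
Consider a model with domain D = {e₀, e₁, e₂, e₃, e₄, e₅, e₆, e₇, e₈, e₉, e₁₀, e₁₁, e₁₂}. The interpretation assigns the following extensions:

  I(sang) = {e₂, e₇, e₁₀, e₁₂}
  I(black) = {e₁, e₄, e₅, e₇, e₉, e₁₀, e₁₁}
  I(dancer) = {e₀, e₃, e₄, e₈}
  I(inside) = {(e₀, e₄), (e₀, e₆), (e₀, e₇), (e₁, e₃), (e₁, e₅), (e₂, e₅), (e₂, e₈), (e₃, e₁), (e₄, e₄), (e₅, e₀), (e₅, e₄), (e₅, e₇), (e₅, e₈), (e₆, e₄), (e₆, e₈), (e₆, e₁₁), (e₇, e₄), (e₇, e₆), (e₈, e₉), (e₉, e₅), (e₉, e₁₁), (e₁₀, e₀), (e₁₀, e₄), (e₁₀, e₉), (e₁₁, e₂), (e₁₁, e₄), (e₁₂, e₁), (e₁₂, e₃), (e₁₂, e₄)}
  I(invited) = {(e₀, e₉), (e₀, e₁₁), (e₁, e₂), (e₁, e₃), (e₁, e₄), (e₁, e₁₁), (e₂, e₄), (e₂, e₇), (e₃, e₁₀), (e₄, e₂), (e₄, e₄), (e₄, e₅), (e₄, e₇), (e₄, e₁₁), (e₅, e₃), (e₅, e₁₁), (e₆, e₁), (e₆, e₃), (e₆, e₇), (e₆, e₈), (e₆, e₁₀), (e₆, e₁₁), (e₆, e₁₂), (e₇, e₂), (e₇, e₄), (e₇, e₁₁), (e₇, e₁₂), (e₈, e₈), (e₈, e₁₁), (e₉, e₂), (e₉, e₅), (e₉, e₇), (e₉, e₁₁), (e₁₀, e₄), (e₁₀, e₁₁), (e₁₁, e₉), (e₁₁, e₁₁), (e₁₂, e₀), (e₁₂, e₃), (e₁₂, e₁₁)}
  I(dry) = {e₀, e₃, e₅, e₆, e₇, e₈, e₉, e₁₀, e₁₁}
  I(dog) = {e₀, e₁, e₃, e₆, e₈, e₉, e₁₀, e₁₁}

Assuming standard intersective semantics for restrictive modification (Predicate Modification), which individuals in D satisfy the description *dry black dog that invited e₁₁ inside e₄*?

⟦that invited e₁₁⟧ = {x : ⟨x, e₁₁⟩ ∈ ⟦invited⟧} = {e₀, e₁, e₄, e₅, e₆, e₇, e₈, e₉, e₁₀, e₁₁, e₁₂}
⟦inside e₄⟧ = {x : ⟨x, e₄⟩ ∈ ⟦inside⟧} = {e₀, e₄, e₅, e₆, e₇, e₁₀, e₁₁, e₁₂}
⟦dog⟧ = {e₀, e₁, e₃, e₆, e₈, e₉, e₁₀, e₁₁}
… ∩ ⟦that invited e₁₁⟧ = {e₀, e₁, e₃, e₆, e₈, e₉, e₁₀, e₁₁} ∩ {e₀, e₁, e₄, e₅, e₆, e₇, e₈, e₉, e₁₀, e₁₁, e₁₂} = {e₀, e₁, e₆, e₈, e₉, e₁₀, e₁₁}
… ∩ ⟦inside e₄⟧ = {e₀, e₁, e₆, e₈, e₉, e₁₀, e₁₁} ∩ {e₀, e₄, e₅, e₆, e₇, e₁₀, e₁₁, e₁₂} = {e₀, e₆, e₁₀, e₁₁}
… ∩ ⟦dry⟧ = {e₀, e₆, e₁₀, e₁₁} ∩ {e₀, e₃, e₅, e₆, e₇, e₈, e₉, e₁₀, e₁₁} = {e₀, e₆, e₁₀, e₁₁}
… ∩ ⟦black⟧ = {e₀, e₆, e₁₀, e₁₁} ∩ {e₁, e₄, e₅, e₇, e₉, e₁₀, e₁₁} = {e₁₀, e₁₁}
So ⟦dry black dog that invited e₁₁ inside e₄⟧ = {e₁₀, e₁₁}.

{e₁₀, e₁₁}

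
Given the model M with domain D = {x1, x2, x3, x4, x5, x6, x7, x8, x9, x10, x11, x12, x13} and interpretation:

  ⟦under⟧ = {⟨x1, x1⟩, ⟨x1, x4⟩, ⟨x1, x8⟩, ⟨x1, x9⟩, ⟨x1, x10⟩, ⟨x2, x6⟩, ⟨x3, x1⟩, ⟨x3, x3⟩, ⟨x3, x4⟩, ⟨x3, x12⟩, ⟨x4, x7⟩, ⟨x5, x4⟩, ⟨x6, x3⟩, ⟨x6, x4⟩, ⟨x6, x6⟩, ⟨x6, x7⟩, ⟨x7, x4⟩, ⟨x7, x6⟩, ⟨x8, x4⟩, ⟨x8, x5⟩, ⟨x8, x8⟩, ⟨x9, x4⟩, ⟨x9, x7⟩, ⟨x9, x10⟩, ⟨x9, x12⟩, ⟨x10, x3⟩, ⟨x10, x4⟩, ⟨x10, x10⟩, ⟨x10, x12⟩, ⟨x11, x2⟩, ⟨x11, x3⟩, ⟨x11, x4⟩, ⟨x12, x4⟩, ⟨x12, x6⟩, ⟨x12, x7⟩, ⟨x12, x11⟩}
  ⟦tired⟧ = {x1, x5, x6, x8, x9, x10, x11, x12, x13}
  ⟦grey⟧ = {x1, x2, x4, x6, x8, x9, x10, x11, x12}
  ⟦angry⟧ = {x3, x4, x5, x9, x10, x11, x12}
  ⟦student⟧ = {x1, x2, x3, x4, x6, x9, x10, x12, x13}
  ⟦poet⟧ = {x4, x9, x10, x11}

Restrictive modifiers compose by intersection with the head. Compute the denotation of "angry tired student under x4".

⟦under x4⟧ = {x : ⟨x, x4⟩ ∈ ⟦under⟧} = {x1, x3, x5, x6, x7, x8, x9, x10, x11, x12}
⟦student⟧ = {x1, x2, x3, x4, x6, x9, x10, x12, x13}
… ∩ ⟦under x4⟧ = {x1, x2, x3, x4, x6, x9, x10, x12, x13} ∩ {x1, x3, x5, x6, x7, x8, x9, x10, x11, x12} = {x1, x3, x6, x9, x10, x12}
… ∩ ⟦angry⟧ = {x1, x3, x6, x9, x10, x12} ∩ {x3, x4, x5, x9, x10, x11, x12} = {x3, x9, x10, x12}
… ∩ ⟦tired⟧ = {x3, x9, x10, x12} ∩ {x1, x5, x6, x8, x9, x10, x11, x12, x13} = {x9, x10, x12}
So ⟦angry tired student under x4⟧ = {x9, x10, x12}.

{x9, x10, x12}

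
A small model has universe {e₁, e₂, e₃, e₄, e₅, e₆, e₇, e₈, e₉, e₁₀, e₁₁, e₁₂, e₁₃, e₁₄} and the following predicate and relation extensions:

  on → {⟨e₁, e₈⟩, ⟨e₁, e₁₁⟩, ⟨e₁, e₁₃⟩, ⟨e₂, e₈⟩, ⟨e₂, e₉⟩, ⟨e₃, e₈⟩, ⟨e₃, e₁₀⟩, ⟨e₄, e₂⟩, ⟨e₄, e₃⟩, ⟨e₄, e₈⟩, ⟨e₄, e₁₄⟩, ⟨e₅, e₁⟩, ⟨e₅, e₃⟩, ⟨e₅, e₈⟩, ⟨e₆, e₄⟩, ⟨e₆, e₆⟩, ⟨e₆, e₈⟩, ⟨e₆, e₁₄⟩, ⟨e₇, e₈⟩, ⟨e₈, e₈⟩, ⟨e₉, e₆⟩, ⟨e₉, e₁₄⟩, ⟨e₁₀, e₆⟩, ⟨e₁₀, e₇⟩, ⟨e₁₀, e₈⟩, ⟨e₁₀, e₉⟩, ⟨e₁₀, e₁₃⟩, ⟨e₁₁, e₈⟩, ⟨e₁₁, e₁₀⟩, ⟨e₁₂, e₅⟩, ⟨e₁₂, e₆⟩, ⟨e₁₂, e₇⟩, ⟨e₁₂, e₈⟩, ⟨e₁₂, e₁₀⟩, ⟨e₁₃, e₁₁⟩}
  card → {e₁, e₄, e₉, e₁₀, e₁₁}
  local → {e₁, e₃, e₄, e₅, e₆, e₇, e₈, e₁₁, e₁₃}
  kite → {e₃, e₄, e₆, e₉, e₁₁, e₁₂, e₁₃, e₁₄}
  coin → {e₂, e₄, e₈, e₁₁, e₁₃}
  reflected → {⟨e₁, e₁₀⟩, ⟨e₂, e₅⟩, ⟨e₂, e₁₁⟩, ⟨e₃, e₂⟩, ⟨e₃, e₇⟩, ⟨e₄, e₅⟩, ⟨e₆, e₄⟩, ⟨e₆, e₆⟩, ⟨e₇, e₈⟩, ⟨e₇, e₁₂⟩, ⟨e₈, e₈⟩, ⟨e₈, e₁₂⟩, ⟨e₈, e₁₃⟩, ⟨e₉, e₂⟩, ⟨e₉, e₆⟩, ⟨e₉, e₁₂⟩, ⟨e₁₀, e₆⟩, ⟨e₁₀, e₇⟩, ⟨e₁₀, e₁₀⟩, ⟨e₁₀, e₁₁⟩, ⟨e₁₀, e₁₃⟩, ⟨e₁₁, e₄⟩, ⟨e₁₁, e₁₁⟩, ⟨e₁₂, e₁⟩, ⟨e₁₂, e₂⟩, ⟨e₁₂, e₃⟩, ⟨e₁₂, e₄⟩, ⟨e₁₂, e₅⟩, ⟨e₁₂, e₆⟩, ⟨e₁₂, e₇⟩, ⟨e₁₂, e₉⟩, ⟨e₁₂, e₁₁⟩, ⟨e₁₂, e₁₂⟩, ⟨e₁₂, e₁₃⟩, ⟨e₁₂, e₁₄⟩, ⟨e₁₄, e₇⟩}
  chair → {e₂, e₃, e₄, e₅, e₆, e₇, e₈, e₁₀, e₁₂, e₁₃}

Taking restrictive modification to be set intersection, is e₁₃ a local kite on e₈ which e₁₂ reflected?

no

⟦on e₈⟧ = {x : ⟨x, e₈⟩ ∈ ⟦on⟧} = {e₁, e₂, e₃, e₄, e₅, e₆, e₇, e₈, e₁₀, e₁₁, e₁₂}
⟦which e₁₂ reflected⟧ = {x : ⟨e₁₂, x⟩ ∈ ⟦reflected⟧} = {e₁, e₂, e₃, e₄, e₅, e₆, e₇, e₉, e₁₁, e₁₂, e₁₃, e₁₄}
⟦kite⟧ = {e₃, e₄, e₆, e₉, e₁₁, e₁₂, e₁₃, e₁₄}
… ∩ ⟦on e₈⟧ = {e₃, e₄, e₆, e₉, e₁₁, e₁₂, e₁₃, e₁₄} ∩ {e₁, e₂, e₃, e₄, e₅, e₆, e₇, e₈, e₁₀, e₁₁, e₁₂} = {e₃, e₄, e₆, e₁₁, e₁₂}
… ∩ ⟦which e₁₂ reflected⟧ = {e₃, e₄, e₆, e₁₁, e₁₂} ∩ {e₁, e₂, e₃, e₄, e₅, e₆, e₇, e₉, e₁₁, e₁₂, e₁₃, e₁₄} = {e₃, e₄, e₆, e₁₁, e₁₂}
… ∩ ⟦local⟧ = {e₃, e₄, e₆, e₁₁, e₁₂} ∩ {e₁, e₃, e₄, e₅, e₆, e₇, e₈, e₁₁, e₁₃} = {e₃, e₄, e₆, e₁₁}
⟦local kite on e₈ which e₁₂ reflected⟧ = {e₃, e₄, e₆, e₁₁}; e₁₃ ∉ this set.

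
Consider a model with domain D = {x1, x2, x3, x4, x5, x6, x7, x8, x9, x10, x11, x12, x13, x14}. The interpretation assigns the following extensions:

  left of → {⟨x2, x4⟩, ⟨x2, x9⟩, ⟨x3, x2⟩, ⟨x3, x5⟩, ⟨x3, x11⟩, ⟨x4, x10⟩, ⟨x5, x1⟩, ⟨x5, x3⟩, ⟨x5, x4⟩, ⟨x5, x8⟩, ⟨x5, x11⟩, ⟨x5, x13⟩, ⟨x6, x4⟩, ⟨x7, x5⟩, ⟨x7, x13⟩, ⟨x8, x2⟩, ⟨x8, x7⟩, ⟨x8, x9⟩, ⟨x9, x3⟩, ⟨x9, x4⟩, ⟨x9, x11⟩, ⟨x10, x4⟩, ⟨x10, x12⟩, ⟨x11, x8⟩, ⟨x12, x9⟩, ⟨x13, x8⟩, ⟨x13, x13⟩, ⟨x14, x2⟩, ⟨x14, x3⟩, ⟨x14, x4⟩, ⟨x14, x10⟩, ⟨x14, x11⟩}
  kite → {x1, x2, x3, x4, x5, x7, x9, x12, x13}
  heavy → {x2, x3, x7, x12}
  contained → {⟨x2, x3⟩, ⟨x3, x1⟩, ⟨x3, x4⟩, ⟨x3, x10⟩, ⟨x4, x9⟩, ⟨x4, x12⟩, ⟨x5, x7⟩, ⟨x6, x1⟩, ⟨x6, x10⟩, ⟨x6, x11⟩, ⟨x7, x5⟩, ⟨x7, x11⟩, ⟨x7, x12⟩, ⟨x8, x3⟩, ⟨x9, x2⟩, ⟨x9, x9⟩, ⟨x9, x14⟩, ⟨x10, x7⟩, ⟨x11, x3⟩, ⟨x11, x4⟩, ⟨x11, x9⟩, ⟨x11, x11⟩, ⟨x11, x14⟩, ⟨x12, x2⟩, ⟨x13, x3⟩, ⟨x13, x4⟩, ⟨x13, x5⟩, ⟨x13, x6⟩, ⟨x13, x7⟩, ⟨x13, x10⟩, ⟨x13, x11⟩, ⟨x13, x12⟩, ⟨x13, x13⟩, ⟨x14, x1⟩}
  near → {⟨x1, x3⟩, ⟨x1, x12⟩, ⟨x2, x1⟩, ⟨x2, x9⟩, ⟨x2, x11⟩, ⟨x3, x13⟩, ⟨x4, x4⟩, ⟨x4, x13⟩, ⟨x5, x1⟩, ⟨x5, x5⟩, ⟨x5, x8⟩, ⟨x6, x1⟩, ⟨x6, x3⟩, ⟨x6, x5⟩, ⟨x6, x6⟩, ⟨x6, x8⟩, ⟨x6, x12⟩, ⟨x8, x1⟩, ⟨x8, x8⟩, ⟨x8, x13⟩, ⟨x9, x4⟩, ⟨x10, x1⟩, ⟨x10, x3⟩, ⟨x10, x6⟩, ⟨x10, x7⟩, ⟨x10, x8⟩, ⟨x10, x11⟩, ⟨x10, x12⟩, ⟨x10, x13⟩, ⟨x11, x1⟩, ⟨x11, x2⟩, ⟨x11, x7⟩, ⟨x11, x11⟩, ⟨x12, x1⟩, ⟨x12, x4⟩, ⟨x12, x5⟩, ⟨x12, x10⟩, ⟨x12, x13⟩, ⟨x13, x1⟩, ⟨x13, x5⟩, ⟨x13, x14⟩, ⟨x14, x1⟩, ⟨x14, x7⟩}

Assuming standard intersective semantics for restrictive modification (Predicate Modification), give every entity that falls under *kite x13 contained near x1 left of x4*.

⟦x13 contained⟧ = {x : ⟨x13, x⟩ ∈ ⟦contained⟧} = {x3, x4, x5, x6, x7, x10, x11, x12, x13}
⟦near x1⟧ = {x : ⟨x, x1⟩ ∈ ⟦near⟧} = {x2, x5, x6, x8, x10, x11, x12, x13, x14}
⟦left of x4⟧ = {x : ⟨x, x4⟩ ∈ ⟦left of⟧} = {x2, x5, x6, x9, x10, x14}
⟦kite⟧ = {x1, x2, x3, x4, x5, x7, x9, x12, x13}
… ∩ ⟦x13 contained⟧ = {x1, x2, x3, x4, x5, x7, x9, x12, x13} ∩ {x3, x4, x5, x6, x7, x10, x11, x12, x13} = {x3, x4, x5, x7, x12, x13}
… ∩ ⟦near x1⟧ = {x3, x4, x5, x7, x12, x13} ∩ {x2, x5, x6, x8, x10, x11, x12, x13, x14} = {x5, x12, x13}
… ∩ ⟦left of x4⟧ = {x5, x12, x13} ∩ {x2, x5, x6, x9, x10, x14} = {x5}
So ⟦kite x13 contained near x1 left of x4⟧ = {x5}.

{x5}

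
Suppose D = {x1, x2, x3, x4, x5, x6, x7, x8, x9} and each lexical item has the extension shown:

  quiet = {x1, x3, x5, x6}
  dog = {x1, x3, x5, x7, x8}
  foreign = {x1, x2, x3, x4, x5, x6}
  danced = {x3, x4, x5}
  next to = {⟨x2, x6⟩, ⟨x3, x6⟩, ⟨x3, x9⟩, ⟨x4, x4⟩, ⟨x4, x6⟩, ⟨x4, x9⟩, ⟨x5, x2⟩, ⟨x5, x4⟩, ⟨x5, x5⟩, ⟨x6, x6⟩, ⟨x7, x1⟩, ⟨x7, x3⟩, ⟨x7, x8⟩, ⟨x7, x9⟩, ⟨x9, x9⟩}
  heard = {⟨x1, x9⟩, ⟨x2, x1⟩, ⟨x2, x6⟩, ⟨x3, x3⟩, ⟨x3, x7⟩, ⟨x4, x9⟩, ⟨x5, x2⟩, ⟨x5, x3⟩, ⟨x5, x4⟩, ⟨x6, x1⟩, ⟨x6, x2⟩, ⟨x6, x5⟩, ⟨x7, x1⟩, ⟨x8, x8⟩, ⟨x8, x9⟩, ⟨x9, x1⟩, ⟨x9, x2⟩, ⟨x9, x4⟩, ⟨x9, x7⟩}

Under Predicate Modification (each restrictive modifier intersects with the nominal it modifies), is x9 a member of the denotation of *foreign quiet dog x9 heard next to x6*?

no

⟦x9 heard⟧ = {x : ⟨x9, x⟩ ∈ ⟦heard⟧} = {x1, x2, x4, x7}
⟦next to x6⟧ = {x : ⟨x, x6⟩ ∈ ⟦next to⟧} = {x2, x3, x4, x6}
⟦dog⟧ = {x1, x3, x5, x7, x8}
… ∩ ⟦x9 heard⟧ = {x1, x3, x5, x7, x8} ∩ {x1, x2, x4, x7} = {x1, x7}
… ∩ ⟦next to x6⟧ = {x1, x7} ∩ {x2, x3, x4, x6} = ∅
… ∩ ⟦foreign⟧ = ∅ ∩ {x1, x2, x3, x4, x5, x6} = ∅
… ∩ ⟦quiet⟧ = ∅ ∩ {x1, x3, x5, x6} = ∅
⟦foreign quiet dog x9 heard next to x6⟧ = ∅; x9 ∉ this set.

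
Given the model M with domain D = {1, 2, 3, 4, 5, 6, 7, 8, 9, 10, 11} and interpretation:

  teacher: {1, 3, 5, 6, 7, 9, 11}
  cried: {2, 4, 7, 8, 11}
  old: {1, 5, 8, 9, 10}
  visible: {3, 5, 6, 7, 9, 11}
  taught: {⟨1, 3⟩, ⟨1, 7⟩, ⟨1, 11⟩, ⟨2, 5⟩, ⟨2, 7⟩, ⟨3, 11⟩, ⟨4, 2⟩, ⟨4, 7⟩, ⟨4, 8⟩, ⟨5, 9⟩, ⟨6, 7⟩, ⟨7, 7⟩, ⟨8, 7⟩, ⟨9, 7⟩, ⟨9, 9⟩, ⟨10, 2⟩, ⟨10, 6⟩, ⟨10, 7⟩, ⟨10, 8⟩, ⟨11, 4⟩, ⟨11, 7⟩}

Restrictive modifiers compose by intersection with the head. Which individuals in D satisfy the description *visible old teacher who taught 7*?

{9}

⟦who taught 7⟧ = {x : ⟨x, 7⟩ ∈ ⟦taught⟧} = {1, 2, 4, 6, 7, 8, 9, 10, 11}
⟦teacher⟧ = {1, 3, 5, 6, 7, 9, 11}
… ∩ ⟦who taught 7⟧ = {1, 3, 5, 6, 7, 9, 11} ∩ {1, 2, 4, 6, 7, 8, 9, 10, 11} = {1, 6, 7, 9, 11}
… ∩ ⟦visible⟧ = {1, 6, 7, 9, 11} ∩ {3, 5, 6, 7, 9, 11} = {6, 7, 9, 11}
… ∩ ⟦old⟧ = {6, 7, 9, 11} ∩ {1, 5, 8, 9, 10} = {9}
So ⟦visible old teacher who taught 7⟧ = {9}.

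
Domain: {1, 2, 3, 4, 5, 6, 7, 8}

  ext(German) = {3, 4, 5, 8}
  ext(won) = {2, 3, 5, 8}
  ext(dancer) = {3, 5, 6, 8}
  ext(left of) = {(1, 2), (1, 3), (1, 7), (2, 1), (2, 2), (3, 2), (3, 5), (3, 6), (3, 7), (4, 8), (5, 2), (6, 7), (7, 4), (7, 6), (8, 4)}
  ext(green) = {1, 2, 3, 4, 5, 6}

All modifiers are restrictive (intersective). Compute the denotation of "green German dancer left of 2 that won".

{3, 5}

⟦left of 2⟧ = {x : ⟨x, 2⟩ ∈ ⟦left of⟧} = {1, 2, 3, 5}
⟦that won⟧ = ⟦won⟧ = {2, 3, 5, 8}
⟦dancer⟧ = {3, 5, 6, 8}
… ∩ ⟦left of 2⟧ = {3, 5, 6, 8} ∩ {1, 2, 3, 5} = {3, 5}
… ∩ ⟦that won⟧ = {3, 5} ∩ {2, 3, 5, 8} = {3, 5}
… ∩ ⟦green⟧ = {3, 5} ∩ {1, 2, 3, 4, 5, 6} = {3, 5}
… ∩ ⟦German⟧ = {3, 5} ∩ {3, 4, 5, 8} = {3, 5}
So ⟦green German dancer left of 2 that won⟧ = {3, 5}.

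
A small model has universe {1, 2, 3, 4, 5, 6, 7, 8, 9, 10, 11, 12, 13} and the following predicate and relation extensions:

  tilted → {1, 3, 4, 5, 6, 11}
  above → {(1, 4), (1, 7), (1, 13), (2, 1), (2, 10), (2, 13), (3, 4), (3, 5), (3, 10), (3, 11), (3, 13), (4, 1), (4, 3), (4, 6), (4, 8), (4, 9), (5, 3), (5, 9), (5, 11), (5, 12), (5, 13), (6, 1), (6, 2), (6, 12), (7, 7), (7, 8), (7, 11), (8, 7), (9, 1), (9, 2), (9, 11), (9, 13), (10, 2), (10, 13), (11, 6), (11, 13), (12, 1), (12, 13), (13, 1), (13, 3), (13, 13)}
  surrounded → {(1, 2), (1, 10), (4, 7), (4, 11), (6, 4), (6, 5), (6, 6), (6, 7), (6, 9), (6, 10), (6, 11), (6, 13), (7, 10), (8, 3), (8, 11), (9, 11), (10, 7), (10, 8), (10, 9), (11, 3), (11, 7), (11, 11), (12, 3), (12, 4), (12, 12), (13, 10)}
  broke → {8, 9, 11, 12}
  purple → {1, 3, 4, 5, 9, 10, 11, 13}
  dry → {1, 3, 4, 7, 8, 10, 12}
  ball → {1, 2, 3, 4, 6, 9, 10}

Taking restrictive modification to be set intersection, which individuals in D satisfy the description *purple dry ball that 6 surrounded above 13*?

⟦that 6 surrounded⟧ = {x : ⟨6, x⟩ ∈ ⟦surrounded⟧} = {4, 5, 6, 7, 9, 10, 11, 13}
⟦above 13⟧ = {x : ⟨x, 13⟩ ∈ ⟦above⟧} = {1, 2, 3, 5, 9, 10, 11, 12, 13}
⟦ball⟧ = {1, 2, 3, 4, 6, 9, 10}
… ∩ ⟦that 6 surrounded⟧ = {1, 2, 3, 4, 6, 9, 10} ∩ {4, 5, 6, 7, 9, 10, 11, 13} = {4, 6, 9, 10}
… ∩ ⟦above 13⟧ = {4, 6, 9, 10} ∩ {1, 2, 3, 5, 9, 10, 11, 12, 13} = {9, 10}
… ∩ ⟦purple⟧ = {9, 10} ∩ {1, 3, 4, 5, 9, 10, 11, 13} = {9, 10}
… ∩ ⟦dry⟧ = {9, 10} ∩ {1, 3, 4, 7, 8, 10, 12} = {10}
So ⟦purple dry ball that 6 surrounded above 13⟧ = {10}.

{10}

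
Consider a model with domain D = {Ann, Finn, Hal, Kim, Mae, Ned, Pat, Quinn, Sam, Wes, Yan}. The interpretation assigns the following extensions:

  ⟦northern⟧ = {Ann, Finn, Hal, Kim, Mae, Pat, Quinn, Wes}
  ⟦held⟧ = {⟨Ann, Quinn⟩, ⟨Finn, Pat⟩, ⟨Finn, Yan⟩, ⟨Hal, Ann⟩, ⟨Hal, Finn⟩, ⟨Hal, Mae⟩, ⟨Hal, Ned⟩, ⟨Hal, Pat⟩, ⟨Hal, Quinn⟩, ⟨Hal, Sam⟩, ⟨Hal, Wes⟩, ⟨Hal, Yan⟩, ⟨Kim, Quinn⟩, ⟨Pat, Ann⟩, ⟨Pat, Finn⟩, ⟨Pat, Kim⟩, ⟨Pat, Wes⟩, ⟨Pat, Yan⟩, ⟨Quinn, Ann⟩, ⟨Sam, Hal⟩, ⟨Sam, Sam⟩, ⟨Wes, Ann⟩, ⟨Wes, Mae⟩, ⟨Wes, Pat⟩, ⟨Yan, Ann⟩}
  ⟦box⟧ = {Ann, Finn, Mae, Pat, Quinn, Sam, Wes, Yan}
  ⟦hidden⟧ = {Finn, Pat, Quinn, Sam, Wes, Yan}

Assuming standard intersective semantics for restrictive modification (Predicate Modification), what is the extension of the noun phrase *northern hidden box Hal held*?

⟦Hal held⟧ = {x : ⟨Hal, x⟩ ∈ ⟦held⟧} = {Ann, Finn, Mae, Ned, Pat, Quinn, Sam, Wes, Yan}
⟦box⟧ = {Ann, Finn, Mae, Pat, Quinn, Sam, Wes, Yan}
… ∩ ⟦Hal held⟧ = {Ann, Finn, Mae, Pat, Quinn, Sam, Wes, Yan} ∩ {Ann, Finn, Mae, Ned, Pat, Quinn, Sam, Wes, Yan} = {Ann, Finn, Mae, Pat, Quinn, Sam, Wes, Yan}
… ∩ ⟦northern⟧ = {Ann, Finn, Mae, Pat, Quinn, Sam, Wes, Yan} ∩ {Ann, Finn, Hal, Kim, Mae, Pat, Quinn, Wes} = {Ann, Finn, Mae, Pat, Quinn, Wes}
… ∩ ⟦hidden⟧ = {Ann, Finn, Mae, Pat, Quinn, Wes} ∩ {Finn, Pat, Quinn, Sam, Wes, Yan} = {Finn, Pat, Quinn, Wes}
So ⟦northern hidden box Hal held⟧ = {Finn, Pat, Quinn, Wes}.

{Finn, Pat, Quinn, Wes}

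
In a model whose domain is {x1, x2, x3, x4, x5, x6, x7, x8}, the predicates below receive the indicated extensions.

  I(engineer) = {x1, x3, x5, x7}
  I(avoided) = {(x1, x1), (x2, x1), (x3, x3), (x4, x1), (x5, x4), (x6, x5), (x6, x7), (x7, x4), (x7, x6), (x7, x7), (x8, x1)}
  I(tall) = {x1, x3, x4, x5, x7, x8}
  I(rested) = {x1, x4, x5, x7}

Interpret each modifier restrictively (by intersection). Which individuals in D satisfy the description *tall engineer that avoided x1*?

⟦that avoided x1⟧ = {x : ⟨x, x1⟩ ∈ ⟦avoided⟧} = {x1, x2, x4, x8}
⟦engineer⟧ = {x1, x3, x5, x7}
… ∩ ⟦that avoided x1⟧ = {x1, x3, x5, x7} ∩ {x1, x2, x4, x8} = {x1}
… ∩ ⟦tall⟧ = {x1} ∩ {x1, x3, x4, x5, x7, x8} = {x1}
So ⟦tall engineer that avoided x1⟧ = {x1}.

{x1}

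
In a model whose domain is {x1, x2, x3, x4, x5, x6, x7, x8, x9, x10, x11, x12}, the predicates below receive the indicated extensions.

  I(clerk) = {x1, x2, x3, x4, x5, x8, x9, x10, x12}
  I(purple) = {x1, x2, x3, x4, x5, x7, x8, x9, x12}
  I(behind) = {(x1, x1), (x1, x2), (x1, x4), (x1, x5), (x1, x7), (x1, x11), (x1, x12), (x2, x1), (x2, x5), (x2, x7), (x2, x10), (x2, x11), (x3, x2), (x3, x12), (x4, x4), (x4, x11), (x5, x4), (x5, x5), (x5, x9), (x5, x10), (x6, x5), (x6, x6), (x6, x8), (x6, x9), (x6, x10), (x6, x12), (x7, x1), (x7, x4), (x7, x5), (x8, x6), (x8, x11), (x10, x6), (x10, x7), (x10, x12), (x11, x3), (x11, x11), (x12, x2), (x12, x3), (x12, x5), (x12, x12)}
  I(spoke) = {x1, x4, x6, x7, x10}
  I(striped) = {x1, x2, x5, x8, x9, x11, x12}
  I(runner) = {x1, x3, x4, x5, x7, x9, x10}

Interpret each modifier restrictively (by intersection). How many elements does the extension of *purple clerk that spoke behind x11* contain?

2

⟦that spoke⟧ = ⟦spoke⟧ = {x1, x4, x6, x7, x10}
⟦behind x11⟧ = {x : ⟨x, x11⟩ ∈ ⟦behind⟧} = {x1, x2, x4, x8, x11}
⟦clerk⟧ = {x1, x2, x3, x4, x5, x8, x9, x10, x12}
… ∩ ⟦that spoke⟧ = {x1, x2, x3, x4, x5, x8, x9, x10, x12} ∩ {x1, x4, x6, x7, x10} = {x1, x4, x10}
… ∩ ⟦behind x11⟧ = {x1, x4, x10} ∩ {x1, x2, x4, x8, x11} = {x1, x4}
… ∩ ⟦purple⟧ = {x1, x4} ∩ {x1, x2, x3, x4, x5, x7, x8, x9, x12} = {x1, x4}
⟦purple clerk that spoke behind x11⟧ = {x1, x4}, so the cardinality is 2.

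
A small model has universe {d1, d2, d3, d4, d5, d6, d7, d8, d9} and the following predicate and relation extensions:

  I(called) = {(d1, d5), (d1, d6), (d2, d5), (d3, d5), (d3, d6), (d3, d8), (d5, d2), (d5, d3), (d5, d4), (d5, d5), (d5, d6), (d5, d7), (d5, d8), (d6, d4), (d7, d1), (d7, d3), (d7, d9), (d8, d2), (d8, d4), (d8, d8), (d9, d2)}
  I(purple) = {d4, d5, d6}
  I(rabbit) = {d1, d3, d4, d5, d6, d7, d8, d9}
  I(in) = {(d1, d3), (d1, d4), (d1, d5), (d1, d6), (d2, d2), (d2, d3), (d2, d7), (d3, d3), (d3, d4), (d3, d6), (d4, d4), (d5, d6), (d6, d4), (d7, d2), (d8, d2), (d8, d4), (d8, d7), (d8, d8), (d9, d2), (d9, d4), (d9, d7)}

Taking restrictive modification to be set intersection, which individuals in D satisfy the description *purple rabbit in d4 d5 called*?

{d4, d6}

⟦in d4⟧ = {x : ⟨x, d4⟩ ∈ ⟦in⟧} = {d1, d3, d4, d6, d8, d9}
⟦d5 called⟧ = {x : ⟨d5, x⟩ ∈ ⟦called⟧} = {d2, d3, d4, d5, d6, d7, d8}
⟦rabbit⟧ = {d1, d3, d4, d5, d6, d7, d8, d9}
… ∩ ⟦in d4⟧ = {d1, d3, d4, d5, d6, d7, d8, d9} ∩ {d1, d3, d4, d6, d8, d9} = {d1, d3, d4, d6, d8, d9}
… ∩ ⟦d5 called⟧ = {d1, d3, d4, d6, d8, d9} ∩ {d2, d3, d4, d5, d6, d7, d8} = {d3, d4, d6, d8}
… ∩ ⟦purple⟧ = {d3, d4, d6, d8} ∩ {d4, d5, d6} = {d4, d6}
So ⟦purple rabbit in d4 d5 called⟧ = {d4, d6}.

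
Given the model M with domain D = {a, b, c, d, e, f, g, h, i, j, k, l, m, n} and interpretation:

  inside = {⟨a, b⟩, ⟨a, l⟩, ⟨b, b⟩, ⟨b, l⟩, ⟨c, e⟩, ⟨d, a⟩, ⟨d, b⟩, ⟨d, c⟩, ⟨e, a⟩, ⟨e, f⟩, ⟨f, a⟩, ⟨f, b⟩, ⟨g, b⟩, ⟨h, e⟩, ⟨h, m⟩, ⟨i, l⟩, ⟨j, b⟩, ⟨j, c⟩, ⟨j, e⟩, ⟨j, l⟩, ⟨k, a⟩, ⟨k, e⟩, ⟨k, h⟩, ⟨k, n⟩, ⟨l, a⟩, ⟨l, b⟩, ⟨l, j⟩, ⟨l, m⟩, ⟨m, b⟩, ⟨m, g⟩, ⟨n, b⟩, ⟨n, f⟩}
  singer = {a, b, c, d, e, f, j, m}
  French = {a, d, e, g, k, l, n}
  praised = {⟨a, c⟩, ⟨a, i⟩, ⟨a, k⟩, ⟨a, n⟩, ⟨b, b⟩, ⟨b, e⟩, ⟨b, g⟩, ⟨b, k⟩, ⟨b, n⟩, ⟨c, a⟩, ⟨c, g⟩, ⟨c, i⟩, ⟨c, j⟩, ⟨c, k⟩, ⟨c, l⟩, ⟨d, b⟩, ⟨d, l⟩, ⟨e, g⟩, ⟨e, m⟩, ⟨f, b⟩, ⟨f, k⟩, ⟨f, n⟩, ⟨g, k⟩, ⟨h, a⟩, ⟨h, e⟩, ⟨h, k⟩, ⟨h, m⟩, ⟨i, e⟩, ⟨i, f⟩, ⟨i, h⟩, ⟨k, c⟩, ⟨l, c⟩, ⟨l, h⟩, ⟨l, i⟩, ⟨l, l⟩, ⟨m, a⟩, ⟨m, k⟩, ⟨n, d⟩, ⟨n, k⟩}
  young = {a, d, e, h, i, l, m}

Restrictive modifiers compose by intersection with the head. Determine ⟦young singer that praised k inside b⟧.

{a, m}

⟦that praised k⟧ = {x : ⟨x, k⟩ ∈ ⟦praised⟧} = {a, b, c, f, g, h, m, n}
⟦inside b⟧ = {x : ⟨x, b⟩ ∈ ⟦inside⟧} = {a, b, d, f, g, j, l, m, n}
⟦singer⟧ = {a, b, c, d, e, f, j, m}
… ∩ ⟦that praised k⟧ = {a, b, c, d, e, f, j, m} ∩ {a, b, c, f, g, h, m, n} = {a, b, c, f, m}
… ∩ ⟦inside b⟧ = {a, b, c, f, m} ∩ {a, b, d, f, g, j, l, m, n} = {a, b, f, m}
… ∩ ⟦young⟧ = {a, b, f, m} ∩ {a, d, e, h, i, l, m} = {a, m}
So ⟦young singer that praised k inside b⟧ = {a, m}.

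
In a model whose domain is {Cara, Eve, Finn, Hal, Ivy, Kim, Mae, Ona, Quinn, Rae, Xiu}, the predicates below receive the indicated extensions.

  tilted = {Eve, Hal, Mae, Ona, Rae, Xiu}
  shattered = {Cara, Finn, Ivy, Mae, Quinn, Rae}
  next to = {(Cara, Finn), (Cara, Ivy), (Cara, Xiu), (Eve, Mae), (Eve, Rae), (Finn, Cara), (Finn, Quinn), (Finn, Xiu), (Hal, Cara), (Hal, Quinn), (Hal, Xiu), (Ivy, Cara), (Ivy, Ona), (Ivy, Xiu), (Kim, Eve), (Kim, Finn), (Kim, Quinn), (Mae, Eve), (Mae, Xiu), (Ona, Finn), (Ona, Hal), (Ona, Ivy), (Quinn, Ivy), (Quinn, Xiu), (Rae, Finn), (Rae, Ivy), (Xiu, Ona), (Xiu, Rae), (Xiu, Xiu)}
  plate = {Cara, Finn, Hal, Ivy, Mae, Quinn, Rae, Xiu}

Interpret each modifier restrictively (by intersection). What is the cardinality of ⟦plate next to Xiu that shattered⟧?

5

⟦next to Xiu⟧ = {x : ⟨x, Xiu⟩ ∈ ⟦next to⟧} = {Cara, Finn, Hal, Ivy, Mae, Quinn, Xiu}
⟦that shattered⟧ = ⟦shattered⟧ = {Cara, Finn, Ivy, Mae, Quinn, Rae}
⟦plate⟧ = {Cara, Finn, Hal, Ivy, Mae, Quinn, Rae, Xiu}
… ∩ ⟦next to Xiu⟧ = {Cara, Finn, Hal, Ivy, Mae, Quinn, Rae, Xiu} ∩ {Cara, Finn, Hal, Ivy, Mae, Quinn, Xiu} = {Cara, Finn, Hal, Ivy, Mae, Quinn, Xiu}
… ∩ ⟦that shattered⟧ = {Cara, Finn, Hal, Ivy, Mae, Quinn, Xiu} ∩ {Cara, Finn, Ivy, Mae, Quinn, Rae} = {Cara, Finn, Ivy, Mae, Quinn}
⟦plate next to Xiu that shattered⟧ = {Cara, Finn, Ivy, Mae, Quinn}, so the cardinality is 5.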